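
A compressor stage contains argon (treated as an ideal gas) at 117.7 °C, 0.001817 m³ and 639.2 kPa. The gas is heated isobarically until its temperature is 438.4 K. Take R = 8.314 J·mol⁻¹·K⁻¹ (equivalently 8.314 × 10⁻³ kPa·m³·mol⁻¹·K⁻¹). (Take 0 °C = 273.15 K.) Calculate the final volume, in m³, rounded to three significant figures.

V₂ ≈ 0.00204 m³

Convert: T₁ = 390.8 K.
Isobaric, so V/T is constant: P₂ = P₁; V₂ = V₁·(T₂/T₁) = 0.002038 m³.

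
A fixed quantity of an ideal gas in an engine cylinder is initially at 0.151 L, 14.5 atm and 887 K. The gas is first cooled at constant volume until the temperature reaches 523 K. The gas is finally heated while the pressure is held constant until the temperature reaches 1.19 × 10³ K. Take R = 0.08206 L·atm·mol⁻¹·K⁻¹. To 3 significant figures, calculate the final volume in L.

V₃ ≈ 0.344 L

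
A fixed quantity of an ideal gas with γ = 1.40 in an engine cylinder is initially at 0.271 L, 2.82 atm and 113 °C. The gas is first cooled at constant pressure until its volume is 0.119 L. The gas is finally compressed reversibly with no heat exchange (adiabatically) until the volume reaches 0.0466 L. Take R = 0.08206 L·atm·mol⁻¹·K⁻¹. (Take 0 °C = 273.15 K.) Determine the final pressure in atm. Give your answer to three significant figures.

P₃ ≈ 10.5 atm

Convert: T₁ = 386.1 K.
Isobaric, so V/T is constant: P₂ = P₁; T₂ = T₁·(V₂/V₁) = 169.6 K.
Adiabatic (γ = 1.40), T V^(γ−1) and P V^γ constant: T₃ = T₂·(V₂/V₃)^(γ−1) = 246.7 K; P₃ = P₂·(V₂/V₃)^γ = 10.48 atm.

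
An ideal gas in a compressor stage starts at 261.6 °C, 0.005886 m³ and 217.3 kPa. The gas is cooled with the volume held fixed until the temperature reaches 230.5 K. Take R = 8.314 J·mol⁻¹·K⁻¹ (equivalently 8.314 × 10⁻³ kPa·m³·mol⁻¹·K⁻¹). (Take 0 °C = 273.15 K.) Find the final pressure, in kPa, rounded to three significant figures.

Convert: T₁ = 534.8 K.
Isochoric, so P/T is constant: V₂ = V₁; P₂ = P₁·(T₂/T₁) = 93.67 kPa.

P₂ ≈ 93.7 kPa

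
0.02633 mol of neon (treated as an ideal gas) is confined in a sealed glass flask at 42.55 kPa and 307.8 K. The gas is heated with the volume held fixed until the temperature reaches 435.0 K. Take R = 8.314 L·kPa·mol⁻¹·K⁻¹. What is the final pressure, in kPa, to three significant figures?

From PV = nRT: V₁ = nRT₁/P₁ = 1.584 L.
V constant ⇒ P ∝ T: V₂ = V₁; P₂ = P₁·(T₂/T₁) = 60.13 kPa.

P₂ ≈ 60.1 kPa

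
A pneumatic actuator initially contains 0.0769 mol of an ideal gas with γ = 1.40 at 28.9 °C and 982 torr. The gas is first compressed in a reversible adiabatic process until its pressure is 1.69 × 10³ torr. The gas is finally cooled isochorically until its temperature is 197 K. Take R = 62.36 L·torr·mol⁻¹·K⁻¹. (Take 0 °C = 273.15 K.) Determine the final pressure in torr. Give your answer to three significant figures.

Convert: T₁ = 302.0 K.
From PV = nRT: V₁ = nRT₁/P₁ = 1.475 L.
Reversible adiabatic, γ = 1.40: T₂ = T₁·(P₂/P₁)^((γ−1)/γ) = 352.7 K; V₂ = V₁·(P₁/P₂)^(1/γ) = 1.001 L.
V constant ⇒ P ∝ T: V₃ = V₂; P₃ = P₂·(T₃/T₂) = 943.9 torr.

P₃ ≈ 944 torr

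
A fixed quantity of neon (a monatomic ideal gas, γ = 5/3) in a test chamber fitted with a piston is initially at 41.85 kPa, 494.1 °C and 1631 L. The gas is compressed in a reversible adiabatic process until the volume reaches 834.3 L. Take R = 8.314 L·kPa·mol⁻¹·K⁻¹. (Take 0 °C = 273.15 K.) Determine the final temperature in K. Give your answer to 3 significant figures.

Convert: T₁ = 767.2 K.
Adiabatic (γ = 5/3), T V^(γ−1) and P V^γ constant: T₂ = T₁·(V₁/V₂)^(γ−1) = 1200 K; P₂ = P₁·(V₁/V₂)^γ = 127.9 kPa.

T₂ ≈ 1.20e+03 K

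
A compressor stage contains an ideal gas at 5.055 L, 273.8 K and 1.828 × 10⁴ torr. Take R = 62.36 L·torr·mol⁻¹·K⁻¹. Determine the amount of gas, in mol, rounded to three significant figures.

PV = nRT ⇒ n = PV/(RT) = (1.828e+04 × 5.055) / (62.36 × 273.8)

n ≈ 5.41 mol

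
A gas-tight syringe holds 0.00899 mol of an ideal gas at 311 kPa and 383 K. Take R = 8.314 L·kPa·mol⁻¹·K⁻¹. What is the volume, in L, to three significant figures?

V ≈ 0.0920 L

PV = nRT ⇒ V = nRT/P = (0.00899 × 8.314 × 383) / 311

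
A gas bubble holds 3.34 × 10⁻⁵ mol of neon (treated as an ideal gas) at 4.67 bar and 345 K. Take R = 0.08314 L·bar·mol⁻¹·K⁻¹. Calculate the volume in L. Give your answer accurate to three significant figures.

V ≈ 0.000205 L

PV = nRT ⇒ V = nRT/P = (3.34e-05 × 0.08314 × 345) / 4.67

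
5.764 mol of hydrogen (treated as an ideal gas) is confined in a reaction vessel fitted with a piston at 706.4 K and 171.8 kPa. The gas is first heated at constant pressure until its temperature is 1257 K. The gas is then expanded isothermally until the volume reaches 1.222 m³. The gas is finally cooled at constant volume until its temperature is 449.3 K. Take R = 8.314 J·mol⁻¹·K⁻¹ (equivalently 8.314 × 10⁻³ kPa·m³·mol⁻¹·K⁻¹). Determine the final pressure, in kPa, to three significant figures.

P₄ ≈ 17.6 kPa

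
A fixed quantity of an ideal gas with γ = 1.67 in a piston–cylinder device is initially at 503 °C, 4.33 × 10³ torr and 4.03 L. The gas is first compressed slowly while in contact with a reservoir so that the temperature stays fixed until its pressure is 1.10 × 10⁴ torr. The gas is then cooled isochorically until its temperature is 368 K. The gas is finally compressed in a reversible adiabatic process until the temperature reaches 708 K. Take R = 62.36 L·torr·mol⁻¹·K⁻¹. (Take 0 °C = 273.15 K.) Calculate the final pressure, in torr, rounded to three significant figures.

P₄ ≈ 2.66e+04 torr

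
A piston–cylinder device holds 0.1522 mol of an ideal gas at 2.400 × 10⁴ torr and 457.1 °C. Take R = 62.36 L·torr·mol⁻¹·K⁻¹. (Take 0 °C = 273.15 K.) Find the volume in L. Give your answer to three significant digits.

Convert: T = 730.25 K.
PV = nRT ⇒ V = nRT/P = (0.1522 × 62.36 × 730.25) / 2.400e+04

V ≈ 0.289 L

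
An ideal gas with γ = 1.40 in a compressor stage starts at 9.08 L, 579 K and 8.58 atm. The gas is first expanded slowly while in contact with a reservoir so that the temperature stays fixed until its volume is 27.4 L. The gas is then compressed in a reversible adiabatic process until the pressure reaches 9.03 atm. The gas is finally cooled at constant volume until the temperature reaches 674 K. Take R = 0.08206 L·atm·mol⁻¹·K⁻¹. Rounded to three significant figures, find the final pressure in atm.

Isothermal, so P V is constant: T₂ = T₁; P₂ = P₁·(V₁/V₂) = 2.843 atm.
Adiabatic (γ = 1.40), T V^(γ−1) and P V^γ constant: T₃ = T₂·(P₃/P₂)^((γ−1)/γ) = 805.5 K; V₃ = V₂·(P₂/P₃)^(1/γ) = 12.00 L.
Isochoric, so P/T is constant: V₄ = V₃; P₄ = P₃·(T₄/T₃) = 7.556 atm.

P₄ ≈ 7.56 atm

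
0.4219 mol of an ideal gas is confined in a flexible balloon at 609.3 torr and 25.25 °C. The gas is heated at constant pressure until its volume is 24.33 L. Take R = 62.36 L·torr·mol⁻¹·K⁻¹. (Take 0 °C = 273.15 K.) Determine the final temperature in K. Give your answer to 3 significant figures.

Convert: T₁ = 298.4 K.
From PV = nRT: V₁ = nRT₁/P₁ = 12.88 L.
P constant ⇒ V ∝ T: P₂ = P₁; T₂ = T₁·(V₂/V₁) = 563.5 K.

T₂ ≈ 563 K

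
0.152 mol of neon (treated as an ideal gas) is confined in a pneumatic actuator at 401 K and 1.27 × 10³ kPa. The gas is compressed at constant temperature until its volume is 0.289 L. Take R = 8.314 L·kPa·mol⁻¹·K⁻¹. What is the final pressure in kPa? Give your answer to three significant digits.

From PV = nRT: V₁ = nRT₁/P₁ = 0.3990 L.
T constant ⇒ Boyle's law P V = const: T₂ = T₁; P₂ = P₁·(V₁/V₂) = 1753 kPa.

P₂ ≈ 1.75e+03 kPa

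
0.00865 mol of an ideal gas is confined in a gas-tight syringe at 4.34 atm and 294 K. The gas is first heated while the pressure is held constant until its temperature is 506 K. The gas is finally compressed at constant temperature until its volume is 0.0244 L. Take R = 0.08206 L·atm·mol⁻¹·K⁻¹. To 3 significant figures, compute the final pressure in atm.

P₃ ≈ 14.7 atm

From PV = nRT: V₁ = nRT₁/P₁ = 0.04808 L.
P constant ⇒ V ∝ T: P₂ = P₁; V₂ = V₁·(T₂/T₁) = 0.08276 L.
T constant ⇒ Boyle's law P V = const: T₃ = T₂; P₃ = P₂·(V₂/V₃) = 14.72 atm.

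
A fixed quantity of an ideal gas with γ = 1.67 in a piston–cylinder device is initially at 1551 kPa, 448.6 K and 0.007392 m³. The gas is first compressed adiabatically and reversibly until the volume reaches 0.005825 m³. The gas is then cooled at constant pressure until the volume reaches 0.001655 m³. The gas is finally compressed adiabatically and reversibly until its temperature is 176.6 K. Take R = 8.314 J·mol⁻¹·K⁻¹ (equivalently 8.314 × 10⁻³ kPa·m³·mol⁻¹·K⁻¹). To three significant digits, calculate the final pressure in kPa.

Reversible adiabatic, γ = 1.67: T₂ = T₁·(V₁/V₂)^(γ−1) = 526.2 K; P₂ = P₁·(V₁/V₂)^γ = 2309 kPa.
Isobaric, so V/T is constant: P₃ = P₂; T₃ = T₂·(V₃/V₂) = 149.5 K.
Adiabatic (γ = 1.67), T V^(γ−1) and P V^γ constant: P₄ = P₃·(T₄/T₃)^(γ/(γ−1)) = 3496 kPa; V₄ = V₃·(T₃/T₄)^(1/(γ−1)) = 0.001291 m³.

P₄ ≈ 3.50e+03 kPa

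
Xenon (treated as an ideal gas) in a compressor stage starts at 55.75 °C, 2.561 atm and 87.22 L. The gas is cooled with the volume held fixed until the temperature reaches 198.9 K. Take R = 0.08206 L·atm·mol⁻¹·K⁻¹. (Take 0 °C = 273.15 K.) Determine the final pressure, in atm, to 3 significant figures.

Convert: T₁ = 328.9 K.
V constant ⇒ P ∝ T: V₂ = V₁; P₂ = P₁·(T₂/T₁) = 1.549 atm.

P₂ ≈ 1.55 atm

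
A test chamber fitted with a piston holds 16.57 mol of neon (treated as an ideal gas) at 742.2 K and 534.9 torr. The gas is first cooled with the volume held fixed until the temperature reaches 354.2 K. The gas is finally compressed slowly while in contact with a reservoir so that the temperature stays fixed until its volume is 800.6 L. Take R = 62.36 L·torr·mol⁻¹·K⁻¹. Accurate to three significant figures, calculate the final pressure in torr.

From PV = nRT: V₁ = nRT₁/P₁ = 1434 L.
Isochoric, so P/T is constant: V₂ = V₁; P₂ = P₁·(T₂/T₁) = 255.3 torr.
T constant ⇒ Boyle's law P V = const: T₃ = T₂; P₃ = P₂·(V₂/V₃) = 457.2 torr.

P₃ ≈ 457 torr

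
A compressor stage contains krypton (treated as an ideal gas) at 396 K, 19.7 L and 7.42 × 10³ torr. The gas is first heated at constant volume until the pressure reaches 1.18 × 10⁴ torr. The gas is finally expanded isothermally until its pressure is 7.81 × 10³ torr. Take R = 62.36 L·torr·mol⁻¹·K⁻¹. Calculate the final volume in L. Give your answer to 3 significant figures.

Isochoric, so P/T is constant: V₂ = V₁; T₂ = T₁·(P₂/P₁) = 629.8 K.
T constant ⇒ Boyle's law P V = const: T₃ = T₂; V₃ = V₂·(P₂/P₃) = 29.76 L.

V₃ ≈ 29.8 L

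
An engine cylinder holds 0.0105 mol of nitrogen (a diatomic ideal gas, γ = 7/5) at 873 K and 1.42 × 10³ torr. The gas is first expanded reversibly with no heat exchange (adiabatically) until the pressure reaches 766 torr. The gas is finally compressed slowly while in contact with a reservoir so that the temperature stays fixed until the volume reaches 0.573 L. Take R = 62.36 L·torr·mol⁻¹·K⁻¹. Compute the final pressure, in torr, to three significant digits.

From PV = nRT: V₁ = nRT₁/P₁ = 0.4026 L.
Reversible adiabatic, γ = 7/5: T₂ = T₁·(P₂/P₁)^((γ−1)/γ) = 731.9 K; V₂ = V₁·(P₁/P₂)^(1/γ) = 0.6256 L.
Isothermal, so P V is constant: T₃ = T₂; P₃ = P₂·(V₂/V₃) = 836.3 torr.

P₃ ≈ 836 torr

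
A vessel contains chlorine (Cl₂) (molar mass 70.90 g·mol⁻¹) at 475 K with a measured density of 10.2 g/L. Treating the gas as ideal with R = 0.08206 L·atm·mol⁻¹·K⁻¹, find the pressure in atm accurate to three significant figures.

ρ = PM/(RT) ⇒ P = ρRT/M = (10.2 × 0.08206 × 475.0) / 70.90

P ≈ 5.61 atm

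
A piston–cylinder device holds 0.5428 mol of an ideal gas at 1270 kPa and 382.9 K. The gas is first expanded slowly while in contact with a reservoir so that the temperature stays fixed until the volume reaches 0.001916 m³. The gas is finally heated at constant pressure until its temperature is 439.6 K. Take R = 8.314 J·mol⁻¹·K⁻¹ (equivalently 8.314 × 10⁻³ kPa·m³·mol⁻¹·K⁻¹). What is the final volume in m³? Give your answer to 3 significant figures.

From PV = nRT: V₁ = nRT₁/P₁ = 0.001361 m³.
Isothermal, so P V is constant: T₂ = T₁; P₂ = P₁·(V₁/V₂) = 901.9 kPa.
P constant ⇒ V ∝ T: P₃ = P₂; V₃ = V₂·(T₃/T₂) = 0.002200 m³.

V₃ ≈ 0.00220 m³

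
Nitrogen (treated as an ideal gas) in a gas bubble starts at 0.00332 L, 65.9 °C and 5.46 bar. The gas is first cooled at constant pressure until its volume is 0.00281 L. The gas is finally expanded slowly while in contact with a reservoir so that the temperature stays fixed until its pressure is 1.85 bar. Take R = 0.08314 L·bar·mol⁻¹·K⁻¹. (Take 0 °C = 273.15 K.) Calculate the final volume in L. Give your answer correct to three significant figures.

Convert: T₁ = 339.0 K.
Isobaric, so V/T is constant: P₂ = P₁; T₂ = T₁·(V₂/V₁) = 287.0 K.
Isothermal, so P V is constant: T₃ = T₂; V₃ = V₂·(P₂/P₃) = 0.008293 L.

V₃ ≈ 0.00829 L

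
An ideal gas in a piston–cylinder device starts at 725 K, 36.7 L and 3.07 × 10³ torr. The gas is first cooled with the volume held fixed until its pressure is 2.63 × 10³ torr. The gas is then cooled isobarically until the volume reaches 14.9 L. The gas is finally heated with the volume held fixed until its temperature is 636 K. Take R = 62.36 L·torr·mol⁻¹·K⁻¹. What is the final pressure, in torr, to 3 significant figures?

Isochoric, so P/T is constant: V₂ = V₁; T₂ = T₁·(P₂/P₁) = 621.1 K.
Isobaric, so V/T is constant: P₃ = P₂; T₃ = T₂·(V₃/V₂) = 252.2 K.
Isochoric, so P/T is constant: V₄ = V₃; P₄ = P₃·(T₄/T₃) = 6633 torr.

P₄ ≈ 6.63e+03 torr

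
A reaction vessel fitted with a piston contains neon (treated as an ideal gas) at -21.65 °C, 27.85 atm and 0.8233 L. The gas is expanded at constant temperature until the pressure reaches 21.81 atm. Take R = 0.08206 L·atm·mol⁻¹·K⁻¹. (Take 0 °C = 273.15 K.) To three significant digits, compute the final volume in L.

V₂ ≈ 1.05 L

Convert: T₁ = 251.5 K.
Isothermal, so P V is constant: T₂ = T₁; V₂ = V₁·(P₁/P₂) = 1.051 L.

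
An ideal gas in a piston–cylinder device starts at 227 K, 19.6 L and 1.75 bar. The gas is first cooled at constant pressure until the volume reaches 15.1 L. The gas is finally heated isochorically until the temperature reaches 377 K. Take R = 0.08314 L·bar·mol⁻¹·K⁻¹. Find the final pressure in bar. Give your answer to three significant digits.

P₃ ≈ 3.77 bar

P constant ⇒ V ∝ T: P₂ = P₁; T₂ = T₁·(V₂/V₁) = 174.9 K.
V constant ⇒ P ∝ T: V₃ = V₂; P₃ = P₂·(T₃/T₂) = 3.773 bar.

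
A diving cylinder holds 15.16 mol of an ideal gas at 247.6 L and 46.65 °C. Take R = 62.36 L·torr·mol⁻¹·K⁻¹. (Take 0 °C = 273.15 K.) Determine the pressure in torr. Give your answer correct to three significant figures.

P ≈ 1.22e+03 torr

Convert: T = 319.80 K.
PV = nRT ⇒ P = nRT/V = (15.16 × 62.36 × 319.80) / 247.6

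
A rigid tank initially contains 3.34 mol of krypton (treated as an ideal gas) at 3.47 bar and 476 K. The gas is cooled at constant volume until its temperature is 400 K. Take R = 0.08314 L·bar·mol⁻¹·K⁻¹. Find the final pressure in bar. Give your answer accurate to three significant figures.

From PV = nRT: V₁ = nRT₁/P₁ = 38.09 L.
Isochoric, so P/T is constant: V₂ = V₁; P₂ = P₁·(T₂/T₁) = 2.916 bar.

P₂ ≈ 2.92 bar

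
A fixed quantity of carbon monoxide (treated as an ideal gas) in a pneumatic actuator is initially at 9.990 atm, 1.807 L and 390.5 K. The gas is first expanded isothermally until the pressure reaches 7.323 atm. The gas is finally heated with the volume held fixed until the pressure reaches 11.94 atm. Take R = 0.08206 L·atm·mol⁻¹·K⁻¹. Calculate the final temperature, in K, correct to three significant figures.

T constant ⇒ Boyle's law P V = const: T₂ = T₁; V₂ = V₁·(P₁/P₂) = 2.465 L.
Isochoric, so P/T is constant: V₃ = V₂; T₃ = T₂·(P₃/P₂) = 636.7 K.

T₃ ≈ 637 K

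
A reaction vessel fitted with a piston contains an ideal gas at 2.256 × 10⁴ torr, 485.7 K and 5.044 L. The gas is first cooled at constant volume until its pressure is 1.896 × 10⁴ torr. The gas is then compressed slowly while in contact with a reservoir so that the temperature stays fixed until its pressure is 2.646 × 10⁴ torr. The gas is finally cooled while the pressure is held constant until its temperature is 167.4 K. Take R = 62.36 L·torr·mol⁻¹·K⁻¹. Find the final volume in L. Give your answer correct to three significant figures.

V₄ ≈ 1.48 L

V constant ⇒ P ∝ T: V₂ = V₁; T₂ = T₁·(P₂/P₁) = 408.2 K.
Isothermal, so P V is constant: T₃ = T₂; V₃ = V₂·(P₂/P₃) = 3.614 L.
P constant ⇒ V ∝ T: P₄ = P₃; V₄ = V₃·(T₄/T₃) = 1.482 L.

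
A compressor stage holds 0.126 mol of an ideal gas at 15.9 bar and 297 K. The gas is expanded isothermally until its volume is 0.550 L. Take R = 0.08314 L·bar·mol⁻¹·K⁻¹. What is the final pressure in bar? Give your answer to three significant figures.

P₂ ≈ 5.66 bar

From PV = nRT: V₁ = nRT₁/P₁ = 0.1957 L.
T constant ⇒ Boyle's law P V = const: T₂ = T₁; P₂ = P₁·(V₁/V₂) = 5.657 bar.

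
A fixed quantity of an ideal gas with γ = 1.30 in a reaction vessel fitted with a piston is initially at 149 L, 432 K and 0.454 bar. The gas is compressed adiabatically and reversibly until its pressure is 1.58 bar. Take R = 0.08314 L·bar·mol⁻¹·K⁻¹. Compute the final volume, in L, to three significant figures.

V₂ ≈ 57.1 L

Adiabatic (γ = 1.30), T V^(γ−1) and P V^γ constant: T₂ = T₁·(P₂/P₁)^((γ−1)/γ) = 576.1 K; V₂ = V₁·(P₁/P₂)^(1/γ) = 57.09 L.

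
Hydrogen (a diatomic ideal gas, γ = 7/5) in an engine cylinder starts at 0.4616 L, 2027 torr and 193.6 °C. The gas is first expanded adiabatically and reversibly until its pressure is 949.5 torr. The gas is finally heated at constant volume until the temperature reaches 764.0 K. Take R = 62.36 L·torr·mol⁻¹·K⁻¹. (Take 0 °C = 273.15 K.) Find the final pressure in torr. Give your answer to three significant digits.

P₃ ≈ 1.93e+03 torr

Convert: T₁ = 466.8 K.
Reversible adiabatic, γ = 7/5: T₂ = T₁·(P₂/P₁)^((γ−1)/γ) = 375.8 K; V₂ = V₁·(P₁/P₂)^(1/γ) = 0.7935 L.
Isochoric, so P/T is constant: V₃ = V₂; P₃ = P₂·(T₃/T₂) = 1930 torr.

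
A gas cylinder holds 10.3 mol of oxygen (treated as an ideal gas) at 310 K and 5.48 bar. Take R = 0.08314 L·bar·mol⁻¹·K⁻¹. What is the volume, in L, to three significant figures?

PV = nRT ⇒ V = nRT/P = (10.3 × 0.08314 × 310) / 5.48

V ≈ 48.4 L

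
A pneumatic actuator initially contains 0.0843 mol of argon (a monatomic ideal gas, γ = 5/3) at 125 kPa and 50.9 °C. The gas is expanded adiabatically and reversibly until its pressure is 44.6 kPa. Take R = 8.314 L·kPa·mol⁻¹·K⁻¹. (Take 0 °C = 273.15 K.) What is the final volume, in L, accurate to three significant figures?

Convert: T₁ = 324.0 K.
From PV = nRT: V₁ = nRT₁/P₁ = 1.817 L.
Reversible adiabatic, γ = 5/3: T₂ = T₁·(P₂/P₁)^((γ−1)/γ) = 214.6 K; V₂ = V₁·(P₁/P₂)^(1/γ) = 3.372 L.

V₂ ≈ 3.37 L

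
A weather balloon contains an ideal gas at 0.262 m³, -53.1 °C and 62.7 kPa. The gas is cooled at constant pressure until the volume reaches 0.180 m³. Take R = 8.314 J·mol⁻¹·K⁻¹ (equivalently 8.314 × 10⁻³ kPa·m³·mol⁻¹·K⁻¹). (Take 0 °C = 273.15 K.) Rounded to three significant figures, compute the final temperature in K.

T₂ ≈ 151 K

Convert: T₁ = 220.0 K.
Isobaric, so V/T is constant: P₂ = P₁; T₂ = T₁·(V₂/V₁) = 151.2 K.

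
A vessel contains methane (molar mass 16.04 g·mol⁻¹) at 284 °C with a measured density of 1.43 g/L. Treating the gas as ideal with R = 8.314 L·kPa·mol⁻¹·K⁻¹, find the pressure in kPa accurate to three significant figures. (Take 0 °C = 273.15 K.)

ρ = PM/(RT) ⇒ P = ρRT/M = (1.43 × 8.314 × 557.1) / 16.04

P ≈ 413 kPa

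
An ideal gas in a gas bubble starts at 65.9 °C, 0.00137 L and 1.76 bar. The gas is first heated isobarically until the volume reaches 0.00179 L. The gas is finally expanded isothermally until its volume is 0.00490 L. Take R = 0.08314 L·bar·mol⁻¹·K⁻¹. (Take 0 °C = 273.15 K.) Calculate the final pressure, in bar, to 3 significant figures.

P₃ ≈ 0.643 bar

Convert: T₁ = 339.0 K.
P constant ⇒ V ∝ T: P₂ = P₁; T₂ = T₁·(V₂/V₁) = 443.0 K.
T constant ⇒ Boyle's law P V = const: T₃ = T₂; P₃ = P₂·(V₂/V₃) = 0.6429 bar.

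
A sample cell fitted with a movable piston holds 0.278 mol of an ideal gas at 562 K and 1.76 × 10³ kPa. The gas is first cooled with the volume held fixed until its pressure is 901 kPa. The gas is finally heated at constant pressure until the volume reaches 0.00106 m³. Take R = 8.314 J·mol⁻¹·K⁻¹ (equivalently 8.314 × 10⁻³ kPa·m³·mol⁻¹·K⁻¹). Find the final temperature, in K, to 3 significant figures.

T₃ ≈ 413 K

From PV = nRT: V₁ = nRT₁/P₁ = 0.0007380 m³.
Isochoric, so P/T is constant: V₂ = V₁; T₂ = T₁·(P₂/P₁) = 287.7 K.
Isobaric, so V/T is constant: P₃ = P₂; T₃ = T₂·(V₃/V₂) = 413.2 K.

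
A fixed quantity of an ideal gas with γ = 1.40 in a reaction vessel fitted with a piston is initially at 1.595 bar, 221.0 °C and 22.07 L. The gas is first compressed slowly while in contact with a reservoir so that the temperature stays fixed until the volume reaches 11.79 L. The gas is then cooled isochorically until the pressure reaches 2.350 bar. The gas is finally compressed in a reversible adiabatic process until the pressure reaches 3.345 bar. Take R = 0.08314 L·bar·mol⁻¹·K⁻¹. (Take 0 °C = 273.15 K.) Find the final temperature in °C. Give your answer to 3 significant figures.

T₄ ≈ 157 °C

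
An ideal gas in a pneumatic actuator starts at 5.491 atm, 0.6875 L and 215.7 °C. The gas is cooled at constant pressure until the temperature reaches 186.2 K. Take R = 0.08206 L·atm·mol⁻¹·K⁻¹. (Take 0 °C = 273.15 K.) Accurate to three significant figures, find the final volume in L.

V₂ ≈ 0.262 L

Convert: T₁ = 488.8 K.
Isobaric, so V/T is constant: P₂ = P₁; V₂ = V₁·(T₂/T₁) = 0.2619 L.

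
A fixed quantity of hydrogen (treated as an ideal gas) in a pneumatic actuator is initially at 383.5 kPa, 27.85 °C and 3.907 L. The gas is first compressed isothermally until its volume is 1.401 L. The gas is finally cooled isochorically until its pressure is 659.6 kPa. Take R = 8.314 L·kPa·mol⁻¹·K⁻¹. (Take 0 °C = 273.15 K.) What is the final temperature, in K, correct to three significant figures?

T₃ ≈ 186 K

Convert: T₁ = 301.0 K.
T constant ⇒ Boyle's law P V = const: T₂ = T₁; P₂ = P₁·(V₁/V₂) = 1069 kPa.
V constant ⇒ P ∝ T: V₃ = V₂; T₃ = T₂·(P₃/P₂) = 185.6 K.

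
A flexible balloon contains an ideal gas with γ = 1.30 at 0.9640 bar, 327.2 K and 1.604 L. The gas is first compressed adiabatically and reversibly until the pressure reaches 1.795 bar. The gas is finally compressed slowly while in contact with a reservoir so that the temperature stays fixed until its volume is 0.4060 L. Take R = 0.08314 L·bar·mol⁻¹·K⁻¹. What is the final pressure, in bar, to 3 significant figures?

Adiabatic (γ = 1.30), T V^(γ−1) and P V^γ constant: T₂ = T₁·(P₂/P₁)^((γ−1)/γ) = 377.7 K; V₂ = V₁·(P₁/P₂)^(1/γ) = 0.9943 L.
Isothermal, so P V is constant: T₃ = T₂; P₃ = P₂·(V₂/V₃) = 4.396 bar.

P₃ ≈ 4.40 bar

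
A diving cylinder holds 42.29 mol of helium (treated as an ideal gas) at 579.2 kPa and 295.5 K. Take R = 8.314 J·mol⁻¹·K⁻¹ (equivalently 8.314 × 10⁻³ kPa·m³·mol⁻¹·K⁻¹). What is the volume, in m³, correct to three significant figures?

PV = nRT ⇒ V = nRT/P = (42.29 × 8.314 × 10⁻³ × 295.5) / 579.2

V ≈ 0.179 m³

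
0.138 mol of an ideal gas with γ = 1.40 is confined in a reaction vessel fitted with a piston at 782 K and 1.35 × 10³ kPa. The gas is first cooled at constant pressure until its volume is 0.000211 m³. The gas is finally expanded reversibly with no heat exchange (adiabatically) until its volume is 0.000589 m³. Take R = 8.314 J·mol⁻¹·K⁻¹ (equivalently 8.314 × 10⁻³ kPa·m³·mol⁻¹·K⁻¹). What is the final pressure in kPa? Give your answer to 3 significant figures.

From PV = nRT: V₁ = nRT₁/P₁ = 0.0006646 m³.
P constant ⇒ V ∝ T: P₂ = P₁; T₂ = T₁·(V₂/V₁) = 248.3 K.
Adiabatic (γ = 1.40), T V^(γ−1) and P V^γ constant: T₃ = T₂·(V₂/V₃)^(γ−1) = 164.7 K; P₃ = P₂·(V₂/V₃)^γ = 320.8 kPa.

P₃ ≈ 321 kPa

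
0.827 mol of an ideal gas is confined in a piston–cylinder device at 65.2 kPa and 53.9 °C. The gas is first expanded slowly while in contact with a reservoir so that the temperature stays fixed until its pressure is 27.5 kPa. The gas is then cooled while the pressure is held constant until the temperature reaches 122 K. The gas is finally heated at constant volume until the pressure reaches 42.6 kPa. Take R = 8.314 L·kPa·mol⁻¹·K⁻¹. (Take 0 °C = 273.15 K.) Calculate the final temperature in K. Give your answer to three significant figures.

Convert: T₁ = 327.0 K.
From PV = nRT: V₁ = nRT₁/P₁ = 34.49 L.
Isothermal, so P V is constant: T₂ = T₁; V₂ = V₁·(P₁/P₂) = 81.77 L.
P constant ⇒ V ∝ T: P₃ = P₂; V₃ = V₂·(T₃/T₂) = 30.50 L.
Isochoric, so P/T is constant: V₄ = V₃; T₄ = T₃·(P₄/P₃) = 189.0 K.

T₄ ≈ 189 K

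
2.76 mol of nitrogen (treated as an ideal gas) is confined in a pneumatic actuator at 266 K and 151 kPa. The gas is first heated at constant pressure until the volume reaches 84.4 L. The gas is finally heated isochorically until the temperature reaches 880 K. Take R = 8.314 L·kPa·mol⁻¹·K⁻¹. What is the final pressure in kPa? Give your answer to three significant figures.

P₃ ≈ 239 kPa

From PV = nRT: V₁ = nRT₁/P₁ = 40.42 L.
Isobaric, so V/T is constant: P₂ = P₁; T₂ = T₁·(V₂/V₁) = 555.4 K.
Isochoric, so P/T is constant: V₃ = V₂; P₃ = P₂·(T₃/T₂) = 239.3 kPa.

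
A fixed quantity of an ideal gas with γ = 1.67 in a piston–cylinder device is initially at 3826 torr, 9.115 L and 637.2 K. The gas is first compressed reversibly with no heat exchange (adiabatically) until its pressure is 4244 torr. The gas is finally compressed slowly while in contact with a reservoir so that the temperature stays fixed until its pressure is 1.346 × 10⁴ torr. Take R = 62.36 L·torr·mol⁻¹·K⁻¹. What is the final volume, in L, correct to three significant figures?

V₃ ≈ 2.70 L

Adiabatic (γ = 1.67), T V^(γ−1) and P V^γ constant: T₂ = T₁·(P₂/P₁)^((γ−1)/γ) = 664.3 K; V₂ = V₁·(P₁/P₂)^(1/γ) = 8.566 L.
T constant ⇒ Boyle's law P V = const: T₃ = T₂; V₃ = V₂·(P₂/P₃) = 2.701 L.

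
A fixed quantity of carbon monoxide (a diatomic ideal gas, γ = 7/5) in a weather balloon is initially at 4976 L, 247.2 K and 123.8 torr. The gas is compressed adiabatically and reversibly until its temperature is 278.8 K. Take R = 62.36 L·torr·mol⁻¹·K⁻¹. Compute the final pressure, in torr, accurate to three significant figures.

P₂ ≈ 189 torr

Reversible adiabatic, γ = 7/5: P₂ = P₁·(T₂/T₁)^(γ/(γ−1)) = 188.6 torr; V₂ = V₁·(T₁/T₂)^(1/(γ−1)) = 3684 L.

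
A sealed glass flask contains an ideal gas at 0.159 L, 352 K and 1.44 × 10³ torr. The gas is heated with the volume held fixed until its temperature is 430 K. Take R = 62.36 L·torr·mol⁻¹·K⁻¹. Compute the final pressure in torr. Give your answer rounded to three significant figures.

P₂ ≈ 1.76e+03 torr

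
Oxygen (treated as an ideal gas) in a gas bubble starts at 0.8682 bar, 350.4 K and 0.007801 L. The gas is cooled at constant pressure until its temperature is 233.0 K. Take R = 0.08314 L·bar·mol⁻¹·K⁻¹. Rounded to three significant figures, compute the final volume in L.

Isobaric, so V/T is constant: P₂ = P₁; V₂ = V₁·(T₂/T₁) = 0.005187 L.

V₂ ≈ 0.00519 L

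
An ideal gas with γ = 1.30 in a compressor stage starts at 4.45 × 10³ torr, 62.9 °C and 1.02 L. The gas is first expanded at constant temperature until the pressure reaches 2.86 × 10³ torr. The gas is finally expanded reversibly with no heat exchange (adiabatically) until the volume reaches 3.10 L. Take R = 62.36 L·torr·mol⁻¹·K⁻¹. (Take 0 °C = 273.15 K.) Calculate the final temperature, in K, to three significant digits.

Convert: T₁ = 336.0 K.
T constant ⇒ Boyle's law P V = const: T₂ = T₁; V₂ = V₁·(P₁/P₂) = 1.587 L.
Reversible adiabatic, γ = 1.30: T₃ = T₂·(V₂/V₃)^(γ−1) = 274.9 K; P₃ = P₂·(V₂/V₃)^γ = 1198 torr.

T₃ ≈ 275 K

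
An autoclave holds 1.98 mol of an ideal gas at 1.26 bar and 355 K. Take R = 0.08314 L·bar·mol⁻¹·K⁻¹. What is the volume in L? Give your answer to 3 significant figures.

PV = nRT ⇒ V = nRT/P = (1.98 × 0.08314 × 355) / 1.26

V ≈ 46.4 L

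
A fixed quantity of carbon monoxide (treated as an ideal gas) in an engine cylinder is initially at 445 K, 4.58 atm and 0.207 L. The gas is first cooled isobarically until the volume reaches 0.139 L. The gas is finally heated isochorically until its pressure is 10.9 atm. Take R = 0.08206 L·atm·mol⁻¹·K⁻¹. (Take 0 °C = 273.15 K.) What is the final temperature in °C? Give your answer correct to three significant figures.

T₃ ≈ 438 °C

Isobaric, so V/T is constant: P₂ = P₁; T₂ = T₁·(V₂/V₁) = 298.8 K.
Isochoric, so P/T is constant: V₃ = V₂; T₃ = T₂·(P₃/P₂) = 711.2 K.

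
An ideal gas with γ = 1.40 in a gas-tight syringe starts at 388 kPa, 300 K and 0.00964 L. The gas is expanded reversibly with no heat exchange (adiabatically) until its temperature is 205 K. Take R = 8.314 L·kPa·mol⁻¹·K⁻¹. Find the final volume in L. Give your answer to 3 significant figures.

Adiabatic (γ = 1.40), T V^(γ−1) and P V^γ constant: P₂ = P₁·(T₂/T₁)^(γ/(γ−1)) = 102.3 kPa; V₂ = V₁·(T₁/T₂)^(1/(γ−1)) = 0.02497 L.

V₂ ≈ 0.0250 L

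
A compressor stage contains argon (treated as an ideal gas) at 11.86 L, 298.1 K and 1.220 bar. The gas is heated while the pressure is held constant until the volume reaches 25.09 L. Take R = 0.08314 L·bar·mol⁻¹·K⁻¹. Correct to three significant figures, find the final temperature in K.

T₂ ≈ 631 K

Isobaric, so V/T is constant: P₂ = P₁; T₂ = T₁·(V₂/V₁) = 630.6 K.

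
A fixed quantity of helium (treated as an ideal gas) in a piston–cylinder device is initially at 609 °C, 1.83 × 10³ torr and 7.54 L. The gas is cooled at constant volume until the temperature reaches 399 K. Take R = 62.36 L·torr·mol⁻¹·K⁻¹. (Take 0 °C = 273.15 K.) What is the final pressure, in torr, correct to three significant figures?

Convert: T₁ = 882.1 K.
V constant ⇒ P ∝ T: V₂ = V₁; P₂ = P₁·(T₂/T₁) = 827.7 torr.

P₂ ≈ 828 torr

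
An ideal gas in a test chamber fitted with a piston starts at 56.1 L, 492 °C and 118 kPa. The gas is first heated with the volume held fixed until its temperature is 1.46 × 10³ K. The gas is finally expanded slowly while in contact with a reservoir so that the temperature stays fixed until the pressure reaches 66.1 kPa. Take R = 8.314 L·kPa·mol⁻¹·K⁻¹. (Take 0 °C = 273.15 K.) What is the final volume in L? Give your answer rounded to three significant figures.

Convert: T₁ = 765.1 K.
Isochoric, so P/T is constant: V₂ = V₁; P₂ = P₁·(T₂/T₁) = 225.2 kPa.
Isothermal, so P V is constant: T₃ = T₂; V₃ = V₂·(P₂/P₃) = 191.1 L.

V₃ ≈ 191 L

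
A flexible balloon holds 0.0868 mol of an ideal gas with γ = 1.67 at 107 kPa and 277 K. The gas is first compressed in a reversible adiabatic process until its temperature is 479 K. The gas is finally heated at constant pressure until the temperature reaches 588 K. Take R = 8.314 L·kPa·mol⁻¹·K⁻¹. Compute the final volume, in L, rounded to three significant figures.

V₃ ≈ 1.01 L

From PV = nRT: V₁ = nRT₁/P₁ = 1.868 L.
Reversible adiabatic, γ = 1.67: P₂ = P₁·(T₂/T₁)^(γ/(γ−1)) = 419.0 kPa; V₂ = V₁·(T₁/T₂)^(1/(γ−1)) = 0.8249 L.
P constant ⇒ V ∝ T: P₃ = P₂; V₃ = V₂·(T₃/T₂) = 1.013 L.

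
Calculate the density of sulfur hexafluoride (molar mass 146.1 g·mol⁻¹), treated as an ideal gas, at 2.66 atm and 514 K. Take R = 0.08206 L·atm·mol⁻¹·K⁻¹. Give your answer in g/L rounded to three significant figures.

ρ ≈ 9.21 g/L

ρ = PM/(RT) = (2.66 × 146.1) / (0.08206 × 514.0)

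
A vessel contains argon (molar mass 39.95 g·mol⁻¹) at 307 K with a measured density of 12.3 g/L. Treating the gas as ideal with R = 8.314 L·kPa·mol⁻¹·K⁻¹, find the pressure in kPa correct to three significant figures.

ρ = PM/(RT) ⇒ P = ρRT/M = (12.3 × 8.314 × 307.0) / 39.95

P ≈ 786 kPa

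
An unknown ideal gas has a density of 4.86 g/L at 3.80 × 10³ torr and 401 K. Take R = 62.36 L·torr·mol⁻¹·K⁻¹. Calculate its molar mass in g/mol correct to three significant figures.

M ≈ 32.0 g/mol

ρ = PM/(RT) ⇒ M = ρRT/P = (4.86 × 62.36 × 401.0) / 3.80e+03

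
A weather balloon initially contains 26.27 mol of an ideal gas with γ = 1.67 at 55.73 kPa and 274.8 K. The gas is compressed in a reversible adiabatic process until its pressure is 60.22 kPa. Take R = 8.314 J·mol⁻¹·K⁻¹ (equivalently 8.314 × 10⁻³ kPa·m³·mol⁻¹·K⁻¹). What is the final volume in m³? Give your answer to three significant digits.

From PV = nRT: V₁ = nRT₁/P₁ = 1.077 m³.
Reversible adiabatic, γ = 1.67: T₂ = T₁·(P₂/P₁)^((γ−1)/γ) = 283.5 K; V₂ = V₁·(P₁/P₂)^(1/γ) = 1.028 m³.

V₂ ≈ 1.03 m³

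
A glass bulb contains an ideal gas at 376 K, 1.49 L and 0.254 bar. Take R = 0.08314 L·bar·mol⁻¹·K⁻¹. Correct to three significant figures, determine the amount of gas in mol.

n ≈ 0.0121 mol

PV = nRT ⇒ n = PV/(RT) = (0.254 × 1.49) / (0.08314 × 376)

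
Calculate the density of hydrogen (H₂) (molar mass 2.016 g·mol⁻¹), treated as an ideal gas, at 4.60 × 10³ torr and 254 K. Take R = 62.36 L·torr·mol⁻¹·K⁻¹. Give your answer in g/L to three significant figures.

ρ ≈ 0.585 g/L

ρ = PM/(RT) = (4.60e+03 × 2.016) / (62.36 × 254.0)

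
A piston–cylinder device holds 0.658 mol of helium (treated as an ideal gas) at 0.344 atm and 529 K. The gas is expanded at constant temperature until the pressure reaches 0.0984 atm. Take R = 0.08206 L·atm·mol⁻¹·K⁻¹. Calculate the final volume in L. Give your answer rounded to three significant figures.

V₂ ≈ 290 L

From PV = nRT: V₁ = nRT₁/P₁ = 83.03 L.
Isothermal, so P V is constant: T₂ = T₁; V₂ = V₁·(P₁/P₂) = 290.3 L.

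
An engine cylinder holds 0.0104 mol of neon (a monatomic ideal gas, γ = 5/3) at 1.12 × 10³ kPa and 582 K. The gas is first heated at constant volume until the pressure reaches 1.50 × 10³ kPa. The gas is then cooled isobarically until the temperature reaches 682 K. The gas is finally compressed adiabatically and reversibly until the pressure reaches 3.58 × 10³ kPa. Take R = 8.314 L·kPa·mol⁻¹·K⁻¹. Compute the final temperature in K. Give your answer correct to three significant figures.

T₄ ≈ 966 K

From PV = nRT: V₁ = nRT₁/P₁ = 0.04493 L.
V constant ⇒ P ∝ T: V₂ = V₁; T₂ = T₁·(P₂/P₁) = 779.5 K.
P constant ⇒ V ∝ T: P₃ = P₂; V₃ = V₂·(T₃/T₂) = 0.03931 L.
Reversible adiabatic, γ = 5/3: T₄ = T₃·(P₄/P₃)^((γ−1)/γ) = 965.8 K; V₄ = V₃·(P₃/P₄)^(1/γ) = 0.02333 L.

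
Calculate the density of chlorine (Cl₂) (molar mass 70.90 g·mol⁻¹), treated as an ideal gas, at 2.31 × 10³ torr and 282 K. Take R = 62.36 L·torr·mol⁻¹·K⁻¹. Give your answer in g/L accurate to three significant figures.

ρ = PM/(RT) = (2.31e+03 × 70.90) / (62.36 × 282.0)

ρ ≈ 9.31 g/L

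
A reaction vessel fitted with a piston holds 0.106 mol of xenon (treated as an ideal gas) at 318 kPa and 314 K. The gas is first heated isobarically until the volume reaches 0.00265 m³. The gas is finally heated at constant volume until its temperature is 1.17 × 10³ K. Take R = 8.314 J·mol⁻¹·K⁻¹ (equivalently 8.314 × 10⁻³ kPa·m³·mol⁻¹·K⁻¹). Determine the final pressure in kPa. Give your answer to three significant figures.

From PV = nRT: V₁ = nRT₁/P₁ = 0.0008702 m³.
Isobaric, so V/T is constant: P₂ = P₁; T₂ = T₁·(V₂/V₁) = 956.2 K.
Isochoric, so P/T is constant: V₃ = V₂; P₃ = P₂·(T₃/T₂) = 389.1 kPa.

P₃ ≈ 389 kPa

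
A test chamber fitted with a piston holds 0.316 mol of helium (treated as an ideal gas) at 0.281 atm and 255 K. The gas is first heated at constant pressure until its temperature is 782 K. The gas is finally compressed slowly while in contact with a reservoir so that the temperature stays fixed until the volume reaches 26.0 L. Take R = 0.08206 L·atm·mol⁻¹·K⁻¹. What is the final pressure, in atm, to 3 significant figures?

P₃ ≈ 0.780 atm

From PV = nRT: V₁ = nRT₁/P₁ = 23.53 L.
Isobaric, so V/T is constant: P₂ = P₁; V₂ = V₁·(T₂/T₁) = 72.16 L.
T constant ⇒ Boyle's law P V = const: T₃ = T₂; P₃ = P₂·(V₂/V₃) = 0.7799 atm.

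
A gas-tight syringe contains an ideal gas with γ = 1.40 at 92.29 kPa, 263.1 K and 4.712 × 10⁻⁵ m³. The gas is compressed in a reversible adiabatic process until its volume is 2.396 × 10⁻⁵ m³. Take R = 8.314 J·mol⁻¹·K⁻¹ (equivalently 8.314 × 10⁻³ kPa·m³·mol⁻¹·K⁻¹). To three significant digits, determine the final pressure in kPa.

P₂ ≈ 238 kPa

Reversible adiabatic, γ = 1.40: T₂ = T₁·(V₁/V₂)^(γ−1) = 344.8 K; P₂ = P₁·(V₁/V₂)^γ = 237.9 kPa.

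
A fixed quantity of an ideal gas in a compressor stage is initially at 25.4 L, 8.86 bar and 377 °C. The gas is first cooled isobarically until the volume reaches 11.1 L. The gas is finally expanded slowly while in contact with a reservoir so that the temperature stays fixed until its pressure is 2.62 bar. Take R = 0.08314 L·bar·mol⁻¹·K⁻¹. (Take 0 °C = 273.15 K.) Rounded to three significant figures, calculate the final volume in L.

Convert: T₁ = 650.1 K.
P constant ⇒ V ∝ T: P₂ = P₁; T₂ = T₁·(V₂/V₁) = 284.1 K.
T constant ⇒ Boyle's law P V = const: T₃ = T₂; V₃ = V₂·(P₂/P₃) = 37.54 L.

V₃ ≈ 37.5 L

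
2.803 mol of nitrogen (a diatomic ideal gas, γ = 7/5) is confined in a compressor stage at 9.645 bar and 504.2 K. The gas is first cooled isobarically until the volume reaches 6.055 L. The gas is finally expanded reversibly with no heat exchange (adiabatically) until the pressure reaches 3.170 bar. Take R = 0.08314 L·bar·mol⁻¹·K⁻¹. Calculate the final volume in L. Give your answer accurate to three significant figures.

V₃ ≈ 13.4 L

From PV = nRT: V₁ = nRT₁/P₁ = 12.18 L.
P constant ⇒ V ∝ T: P₂ = P₁; T₂ = T₁·(V₂/V₁) = 250.6 K.
Adiabatic (γ = 7/5), T V^(γ−1) and P V^γ constant: T₃ = T₂·(P₃/P₂)^((γ−1)/γ) = 182.4 K; V₃ = V₂·(P₂/P₃)^(1/γ) = 13.41 L.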